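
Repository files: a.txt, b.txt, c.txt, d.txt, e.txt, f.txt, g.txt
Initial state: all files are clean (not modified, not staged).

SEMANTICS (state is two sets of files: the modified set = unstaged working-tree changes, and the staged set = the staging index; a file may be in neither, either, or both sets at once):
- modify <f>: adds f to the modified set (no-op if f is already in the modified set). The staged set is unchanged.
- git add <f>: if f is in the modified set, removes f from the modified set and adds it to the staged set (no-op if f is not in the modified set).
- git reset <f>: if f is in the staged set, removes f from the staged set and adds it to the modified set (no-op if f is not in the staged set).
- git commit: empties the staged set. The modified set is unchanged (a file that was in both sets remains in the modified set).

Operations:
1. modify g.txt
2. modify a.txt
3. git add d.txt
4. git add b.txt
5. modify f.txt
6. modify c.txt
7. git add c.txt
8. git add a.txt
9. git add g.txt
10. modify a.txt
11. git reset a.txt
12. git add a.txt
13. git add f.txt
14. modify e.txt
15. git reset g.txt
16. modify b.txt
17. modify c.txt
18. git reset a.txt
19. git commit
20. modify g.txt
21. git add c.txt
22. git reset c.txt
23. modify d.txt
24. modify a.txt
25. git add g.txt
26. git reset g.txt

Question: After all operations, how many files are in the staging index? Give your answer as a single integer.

After op 1 (modify g.txt): modified={g.txt} staged={none}
After op 2 (modify a.txt): modified={a.txt, g.txt} staged={none}
After op 3 (git add d.txt): modified={a.txt, g.txt} staged={none}
After op 4 (git add b.txt): modified={a.txt, g.txt} staged={none}
After op 5 (modify f.txt): modified={a.txt, f.txt, g.txt} staged={none}
After op 6 (modify c.txt): modified={a.txt, c.txt, f.txt, g.txt} staged={none}
After op 7 (git add c.txt): modified={a.txt, f.txt, g.txt} staged={c.txt}
After op 8 (git add a.txt): modified={f.txt, g.txt} staged={a.txt, c.txt}
After op 9 (git add g.txt): modified={f.txt} staged={a.txt, c.txt, g.txt}
After op 10 (modify a.txt): modified={a.txt, f.txt} staged={a.txt, c.txt, g.txt}
After op 11 (git reset a.txt): modified={a.txt, f.txt} staged={c.txt, g.txt}
After op 12 (git add a.txt): modified={f.txt} staged={a.txt, c.txt, g.txt}
After op 13 (git add f.txt): modified={none} staged={a.txt, c.txt, f.txt, g.txt}
After op 14 (modify e.txt): modified={e.txt} staged={a.txt, c.txt, f.txt, g.txt}
After op 15 (git reset g.txt): modified={e.txt, g.txt} staged={a.txt, c.txt, f.txt}
After op 16 (modify b.txt): modified={b.txt, e.txt, g.txt} staged={a.txt, c.txt, f.txt}
After op 17 (modify c.txt): modified={b.txt, c.txt, e.txt, g.txt} staged={a.txt, c.txt, f.txt}
After op 18 (git reset a.txt): modified={a.txt, b.txt, c.txt, e.txt, g.txt} staged={c.txt, f.txt}
After op 19 (git commit): modified={a.txt, b.txt, c.txt, e.txt, g.txt} staged={none}
After op 20 (modify g.txt): modified={a.txt, b.txt, c.txt, e.txt, g.txt} staged={none}
After op 21 (git add c.txt): modified={a.txt, b.txt, e.txt, g.txt} staged={c.txt}
After op 22 (git reset c.txt): modified={a.txt, b.txt, c.txt, e.txt, g.txt} staged={none}
After op 23 (modify d.txt): modified={a.txt, b.txt, c.txt, d.txt, e.txt, g.txt} staged={none}
After op 24 (modify a.txt): modified={a.txt, b.txt, c.txt, d.txt, e.txt, g.txt} staged={none}
After op 25 (git add g.txt): modified={a.txt, b.txt, c.txt, d.txt, e.txt} staged={g.txt}
After op 26 (git reset g.txt): modified={a.txt, b.txt, c.txt, d.txt, e.txt, g.txt} staged={none}
Final staged set: {none} -> count=0

Answer: 0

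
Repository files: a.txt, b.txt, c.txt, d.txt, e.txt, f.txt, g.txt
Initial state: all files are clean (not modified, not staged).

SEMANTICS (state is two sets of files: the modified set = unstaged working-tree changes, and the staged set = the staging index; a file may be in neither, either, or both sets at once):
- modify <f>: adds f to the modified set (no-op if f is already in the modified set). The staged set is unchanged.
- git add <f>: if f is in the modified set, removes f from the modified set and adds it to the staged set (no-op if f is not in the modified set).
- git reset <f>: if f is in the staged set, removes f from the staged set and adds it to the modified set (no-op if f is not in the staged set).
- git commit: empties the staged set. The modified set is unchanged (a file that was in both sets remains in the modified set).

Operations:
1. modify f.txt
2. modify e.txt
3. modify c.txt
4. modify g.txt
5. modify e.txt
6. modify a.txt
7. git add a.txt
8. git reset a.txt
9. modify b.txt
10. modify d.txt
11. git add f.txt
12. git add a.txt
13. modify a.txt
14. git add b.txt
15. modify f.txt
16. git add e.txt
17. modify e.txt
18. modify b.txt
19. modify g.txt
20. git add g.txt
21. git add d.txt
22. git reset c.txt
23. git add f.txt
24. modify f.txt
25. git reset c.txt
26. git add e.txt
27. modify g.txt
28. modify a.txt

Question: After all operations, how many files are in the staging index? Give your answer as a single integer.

Answer: 6

Derivation:
After op 1 (modify f.txt): modified={f.txt} staged={none}
After op 2 (modify e.txt): modified={e.txt, f.txt} staged={none}
After op 3 (modify c.txt): modified={c.txt, e.txt, f.txt} staged={none}
After op 4 (modify g.txt): modified={c.txt, e.txt, f.txt, g.txt} staged={none}
After op 5 (modify e.txt): modified={c.txt, e.txt, f.txt, g.txt} staged={none}
After op 6 (modify a.txt): modified={a.txt, c.txt, e.txt, f.txt, g.txt} staged={none}
After op 7 (git add a.txt): modified={c.txt, e.txt, f.txt, g.txt} staged={a.txt}
After op 8 (git reset a.txt): modified={a.txt, c.txt, e.txt, f.txt, g.txt} staged={none}
After op 9 (modify b.txt): modified={a.txt, b.txt, c.txt, e.txt, f.txt, g.txt} staged={none}
After op 10 (modify d.txt): modified={a.txt, b.txt, c.txt, d.txt, e.txt, f.txt, g.txt} staged={none}
After op 11 (git add f.txt): modified={a.txt, b.txt, c.txt, d.txt, e.txt, g.txt} staged={f.txt}
After op 12 (git add a.txt): modified={b.txt, c.txt, d.txt, e.txt, g.txt} staged={a.txt, f.txt}
After op 13 (modify a.txt): modified={a.txt, b.txt, c.txt, d.txt, e.txt, g.txt} staged={a.txt, f.txt}
After op 14 (git add b.txt): modified={a.txt, c.txt, d.txt, e.txt, g.txt} staged={a.txt, b.txt, f.txt}
After op 15 (modify f.txt): modified={a.txt, c.txt, d.txt, e.txt, f.txt, g.txt} staged={a.txt, b.txt, f.txt}
After op 16 (git add e.txt): modified={a.txt, c.txt, d.txt, f.txt, g.txt} staged={a.txt, b.txt, e.txt, f.txt}
After op 17 (modify e.txt): modified={a.txt, c.txt, d.txt, e.txt, f.txt, g.txt} staged={a.txt, b.txt, e.txt, f.txt}
After op 18 (modify b.txt): modified={a.txt, b.txt, c.txt, d.txt, e.txt, f.txt, g.txt} staged={a.txt, b.txt, e.txt, f.txt}
After op 19 (modify g.txt): modified={a.txt, b.txt, c.txt, d.txt, e.txt, f.txt, g.txt} staged={a.txt, b.txt, e.txt, f.txt}
After op 20 (git add g.txt): modified={a.txt, b.txt, c.txt, d.txt, e.txt, f.txt} staged={a.txt, b.txt, e.txt, f.txt, g.txt}
After op 21 (git add d.txt): modified={a.txt, b.txt, c.txt, e.txt, f.txt} staged={a.txt, b.txt, d.txt, e.txt, f.txt, g.txt}
After op 22 (git reset c.txt): modified={a.txt, b.txt, c.txt, e.txt, f.txt} staged={a.txt, b.txt, d.txt, e.txt, f.txt, g.txt}
After op 23 (git add f.txt): modified={a.txt, b.txt, c.txt, e.txt} staged={a.txt, b.txt, d.txt, e.txt, f.txt, g.txt}
After op 24 (modify f.txt): modified={a.txt, b.txt, c.txt, e.txt, f.txt} staged={a.txt, b.txt, d.txt, e.txt, f.txt, g.txt}
After op 25 (git reset c.txt): modified={a.txt, b.txt, c.txt, e.txt, f.txt} staged={a.txt, b.txt, d.txt, e.txt, f.txt, g.txt}
After op 26 (git add e.txt): modified={a.txt, b.txt, c.txt, f.txt} staged={a.txt, b.txt, d.txt, e.txt, f.txt, g.txt}
After op 27 (modify g.txt): modified={a.txt, b.txt, c.txt, f.txt, g.txt} staged={a.txt, b.txt, d.txt, e.txt, f.txt, g.txt}
After op 28 (modify a.txt): modified={a.txt, b.txt, c.txt, f.txt, g.txt} staged={a.txt, b.txt, d.txt, e.txt, f.txt, g.txt}
Final staged set: {a.txt, b.txt, d.txt, e.txt, f.txt, g.txt} -> count=6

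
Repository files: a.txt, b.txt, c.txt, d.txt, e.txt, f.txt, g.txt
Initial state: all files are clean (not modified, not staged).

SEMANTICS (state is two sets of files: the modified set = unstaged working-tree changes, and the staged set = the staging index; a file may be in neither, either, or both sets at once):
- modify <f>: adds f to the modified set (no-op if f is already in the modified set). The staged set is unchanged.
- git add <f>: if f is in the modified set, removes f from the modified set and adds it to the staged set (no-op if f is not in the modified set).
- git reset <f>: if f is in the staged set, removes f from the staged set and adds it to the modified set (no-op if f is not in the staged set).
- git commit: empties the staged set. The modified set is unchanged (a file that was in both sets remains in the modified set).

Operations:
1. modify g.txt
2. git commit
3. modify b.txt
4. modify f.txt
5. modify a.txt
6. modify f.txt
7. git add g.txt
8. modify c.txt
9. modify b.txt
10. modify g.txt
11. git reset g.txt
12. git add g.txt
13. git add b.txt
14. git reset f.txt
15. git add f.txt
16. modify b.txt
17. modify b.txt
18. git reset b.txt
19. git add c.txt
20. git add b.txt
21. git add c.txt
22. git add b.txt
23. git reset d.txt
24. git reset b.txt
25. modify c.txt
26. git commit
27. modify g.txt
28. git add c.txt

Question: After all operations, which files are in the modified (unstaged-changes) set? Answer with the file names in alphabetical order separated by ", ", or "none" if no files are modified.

After op 1 (modify g.txt): modified={g.txt} staged={none}
After op 2 (git commit): modified={g.txt} staged={none}
After op 3 (modify b.txt): modified={b.txt, g.txt} staged={none}
After op 4 (modify f.txt): modified={b.txt, f.txt, g.txt} staged={none}
After op 5 (modify a.txt): modified={a.txt, b.txt, f.txt, g.txt} staged={none}
After op 6 (modify f.txt): modified={a.txt, b.txt, f.txt, g.txt} staged={none}
After op 7 (git add g.txt): modified={a.txt, b.txt, f.txt} staged={g.txt}
After op 8 (modify c.txt): modified={a.txt, b.txt, c.txt, f.txt} staged={g.txt}
After op 9 (modify b.txt): modified={a.txt, b.txt, c.txt, f.txt} staged={g.txt}
After op 10 (modify g.txt): modified={a.txt, b.txt, c.txt, f.txt, g.txt} staged={g.txt}
After op 11 (git reset g.txt): modified={a.txt, b.txt, c.txt, f.txt, g.txt} staged={none}
After op 12 (git add g.txt): modified={a.txt, b.txt, c.txt, f.txt} staged={g.txt}
After op 13 (git add b.txt): modified={a.txt, c.txt, f.txt} staged={b.txt, g.txt}
After op 14 (git reset f.txt): modified={a.txt, c.txt, f.txt} staged={b.txt, g.txt}
After op 15 (git add f.txt): modified={a.txt, c.txt} staged={b.txt, f.txt, g.txt}
After op 16 (modify b.txt): modified={a.txt, b.txt, c.txt} staged={b.txt, f.txt, g.txt}
After op 17 (modify b.txt): modified={a.txt, b.txt, c.txt} staged={b.txt, f.txt, g.txt}
After op 18 (git reset b.txt): modified={a.txt, b.txt, c.txt} staged={f.txt, g.txt}
After op 19 (git add c.txt): modified={a.txt, b.txt} staged={c.txt, f.txt, g.txt}
After op 20 (git add b.txt): modified={a.txt} staged={b.txt, c.txt, f.txt, g.txt}
After op 21 (git add c.txt): modified={a.txt} staged={b.txt, c.txt, f.txt, g.txt}
After op 22 (git add b.txt): modified={a.txt} staged={b.txt, c.txt, f.txt, g.txt}
After op 23 (git reset d.txt): modified={a.txt} staged={b.txt, c.txt, f.txt, g.txt}
After op 24 (git reset b.txt): modified={a.txt, b.txt} staged={c.txt, f.txt, g.txt}
After op 25 (modify c.txt): modified={a.txt, b.txt, c.txt} staged={c.txt, f.txt, g.txt}
After op 26 (git commit): modified={a.txt, b.txt, c.txt} staged={none}
After op 27 (modify g.txt): modified={a.txt, b.txt, c.txt, g.txt} staged={none}
After op 28 (git add c.txt): modified={a.txt, b.txt, g.txt} staged={c.txt}

Answer: a.txt, b.txt, g.txt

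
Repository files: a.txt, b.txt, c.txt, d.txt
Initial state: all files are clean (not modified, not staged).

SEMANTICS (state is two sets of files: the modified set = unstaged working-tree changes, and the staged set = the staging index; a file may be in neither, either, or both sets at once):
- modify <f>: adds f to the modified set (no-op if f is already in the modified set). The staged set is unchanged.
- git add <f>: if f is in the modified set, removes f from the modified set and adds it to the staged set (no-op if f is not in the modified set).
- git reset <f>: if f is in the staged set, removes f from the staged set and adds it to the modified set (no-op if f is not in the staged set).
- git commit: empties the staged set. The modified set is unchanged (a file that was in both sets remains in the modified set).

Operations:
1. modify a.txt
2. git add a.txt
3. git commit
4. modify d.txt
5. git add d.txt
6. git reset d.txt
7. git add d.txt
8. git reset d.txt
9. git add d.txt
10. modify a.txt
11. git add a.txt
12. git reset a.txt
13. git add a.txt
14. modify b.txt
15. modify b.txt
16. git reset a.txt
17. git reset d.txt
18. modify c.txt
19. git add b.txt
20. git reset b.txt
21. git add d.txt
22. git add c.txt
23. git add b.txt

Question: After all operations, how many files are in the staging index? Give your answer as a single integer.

After op 1 (modify a.txt): modified={a.txt} staged={none}
After op 2 (git add a.txt): modified={none} staged={a.txt}
After op 3 (git commit): modified={none} staged={none}
After op 4 (modify d.txt): modified={d.txt} staged={none}
After op 5 (git add d.txt): modified={none} staged={d.txt}
After op 6 (git reset d.txt): modified={d.txt} staged={none}
After op 7 (git add d.txt): modified={none} staged={d.txt}
After op 8 (git reset d.txt): modified={d.txt} staged={none}
After op 9 (git add d.txt): modified={none} staged={d.txt}
After op 10 (modify a.txt): modified={a.txt} staged={d.txt}
After op 11 (git add a.txt): modified={none} staged={a.txt, d.txt}
After op 12 (git reset a.txt): modified={a.txt} staged={d.txt}
After op 13 (git add a.txt): modified={none} staged={a.txt, d.txt}
After op 14 (modify b.txt): modified={b.txt} staged={a.txt, d.txt}
After op 15 (modify b.txt): modified={b.txt} staged={a.txt, d.txt}
After op 16 (git reset a.txt): modified={a.txt, b.txt} staged={d.txt}
After op 17 (git reset d.txt): modified={a.txt, b.txt, d.txt} staged={none}
After op 18 (modify c.txt): modified={a.txt, b.txt, c.txt, d.txt} staged={none}
After op 19 (git add b.txt): modified={a.txt, c.txt, d.txt} staged={b.txt}
After op 20 (git reset b.txt): modified={a.txt, b.txt, c.txt, d.txt} staged={none}
After op 21 (git add d.txt): modified={a.txt, b.txt, c.txt} staged={d.txt}
After op 22 (git add c.txt): modified={a.txt, b.txt} staged={c.txt, d.txt}
After op 23 (git add b.txt): modified={a.txt} staged={b.txt, c.txt, d.txt}
Final staged set: {b.txt, c.txt, d.txt} -> count=3

Answer: 3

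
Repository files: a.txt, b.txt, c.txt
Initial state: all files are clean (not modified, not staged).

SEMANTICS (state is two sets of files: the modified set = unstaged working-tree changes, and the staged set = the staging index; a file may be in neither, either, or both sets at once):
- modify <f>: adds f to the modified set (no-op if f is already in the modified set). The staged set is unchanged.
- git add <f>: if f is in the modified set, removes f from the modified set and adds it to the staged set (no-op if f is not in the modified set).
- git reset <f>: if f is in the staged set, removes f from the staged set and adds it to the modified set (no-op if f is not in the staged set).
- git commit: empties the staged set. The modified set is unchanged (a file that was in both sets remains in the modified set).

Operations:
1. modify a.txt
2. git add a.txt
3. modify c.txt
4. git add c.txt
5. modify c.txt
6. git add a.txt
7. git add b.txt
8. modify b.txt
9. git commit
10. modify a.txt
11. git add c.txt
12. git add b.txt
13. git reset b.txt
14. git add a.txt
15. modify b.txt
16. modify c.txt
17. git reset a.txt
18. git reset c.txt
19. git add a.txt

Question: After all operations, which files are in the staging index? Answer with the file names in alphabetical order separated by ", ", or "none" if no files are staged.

Answer: a.txt

Derivation:
After op 1 (modify a.txt): modified={a.txt} staged={none}
After op 2 (git add a.txt): modified={none} staged={a.txt}
After op 3 (modify c.txt): modified={c.txt} staged={a.txt}
After op 4 (git add c.txt): modified={none} staged={a.txt, c.txt}
After op 5 (modify c.txt): modified={c.txt} staged={a.txt, c.txt}
After op 6 (git add a.txt): modified={c.txt} staged={a.txt, c.txt}
After op 7 (git add b.txt): modified={c.txt} staged={a.txt, c.txt}
After op 8 (modify b.txt): modified={b.txt, c.txt} staged={a.txt, c.txt}
After op 9 (git commit): modified={b.txt, c.txt} staged={none}
After op 10 (modify a.txt): modified={a.txt, b.txt, c.txt} staged={none}
After op 11 (git add c.txt): modified={a.txt, b.txt} staged={c.txt}
After op 12 (git add b.txt): modified={a.txt} staged={b.txt, c.txt}
After op 13 (git reset b.txt): modified={a.txt, b.txt} staged={c.txt}
After op 14 (git add a.txt): modified={b.txt} staged={a.txt, c.txt}
After op 15 (modify b.txt): modified={b.txt} staged={a.txt, c.txt}
After op 16 (modify c.txt): modified={b.txt, c.txt} staged={a.txt, c.txt}
After op 17 (git reset a.txt): modified={a.txt, b.txt, c.txt} staged={c.txt}
After op 18 (git reset c.txt): modified={a.txt, b.txt, c.txt} staged={none}
After op 19 (git add a.txt): modified={b.txt, c.txt} staged={a.txt}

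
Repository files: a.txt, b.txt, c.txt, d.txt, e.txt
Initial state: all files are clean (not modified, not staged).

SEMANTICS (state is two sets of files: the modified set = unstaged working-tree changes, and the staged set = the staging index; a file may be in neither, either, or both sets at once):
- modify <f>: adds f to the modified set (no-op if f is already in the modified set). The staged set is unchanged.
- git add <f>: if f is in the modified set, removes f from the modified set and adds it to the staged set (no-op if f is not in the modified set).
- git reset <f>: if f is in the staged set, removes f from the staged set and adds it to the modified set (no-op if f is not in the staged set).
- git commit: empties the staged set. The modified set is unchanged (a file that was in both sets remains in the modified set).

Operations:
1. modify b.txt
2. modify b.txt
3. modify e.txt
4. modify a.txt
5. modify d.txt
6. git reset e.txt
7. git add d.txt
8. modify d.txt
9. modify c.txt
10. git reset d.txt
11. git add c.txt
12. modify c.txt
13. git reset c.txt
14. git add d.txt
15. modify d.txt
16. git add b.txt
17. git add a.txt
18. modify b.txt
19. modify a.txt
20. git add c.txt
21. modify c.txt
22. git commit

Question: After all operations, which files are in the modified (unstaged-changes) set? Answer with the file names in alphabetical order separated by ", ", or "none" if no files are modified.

Answer: a.txt, b.txt, c.txt, d.txt, e.txt

Derivation:
After op 1 (modify b.txt): modified={b.txt} staged={none}
After op 2 (modify b.txt): modified={b.txt} staged={none}
After op 3 (modify e.txt): modified={b.txt, e.txt} staged={none}
After op 4 (modify a.txt): modified={a.txt, b.txt, e.txt} staged={none}
After op 5 (modify d.txt): modified={a.txt, b.txt, d.txt, e.txt} staged={none}
After op 6 (git reset e.txt): modified={a.txt, b.txt, d.txt, e.txt} staged={none}
After op 7 (git add d.txt): modified={a.txt, b.txt, e.txt} staged={d.txt}
After op 8 (modify d.txt): modified={a.txt, b.txt, d.txt, e.txt} staged={d.txt}
After op 9 (modify c.txt): modified={a.txt, b.txt, c.txt, d.txt, e.txt} staged={d.txt}
After op 10 (git reset d.txt): modified={a.txt, b.txt, c.txt, d.txt, e.txt} staged={none}
After op 11 (git add c.txt): modified={a.txt, b.txt, d.txt, e.txt} staged={c.txt}
After op 12 (modify c.txt): modified={a.txt, b.txt, c.txt, d.txt, e.txt} staged={c.txt}
After op 13 (git reset c.txt): modified={a.txt, b.txt, c.txt, d.txt, e.txt} staged={none}
After op 14 (git add d.txt): modified={a.txt, b.txt, c.txt, e.txt} staged={d.txt}
After op 15 (modify d.txt): modified={a.txt, b.txt, c.txt, d.txt, e.txt} staged={d.txt}
After op 16 (git add b.txt): modified={a.txt, c.txt, d.txt, e.txt} staged={b.txt, d.txt}
After op 17 (git add a.txt): modified={c.txt, d.txt, e.txt} staged={a.txt, b.txt, d.txt}
After op 18 (modify b.txt): modified={b.txt, c.txt, d.txt, e.txt} staged={a.txt, b.txt, d.txt}
After op 19 (modify a.txt): modified={a.txt, b.txt, c.txt, d.txt, e.txt} staged={a.txt, b.txt, d.txt}
After op 20 (git add c.txt): modified={a.txt, b.txt, d.txt, e.txt} staged={a.txt, b.txt, c.txt, d.txt}
After op 21 (modify c.txt): modified={a.txt, b.txt, c.txt, d.txt, e.txt} staged={a.txt, b.txt, c.txt, d.txt}
After op 22 (git commit): modified={a.txt, b.txt, c.txt, d.txt, e.txt} staged={none}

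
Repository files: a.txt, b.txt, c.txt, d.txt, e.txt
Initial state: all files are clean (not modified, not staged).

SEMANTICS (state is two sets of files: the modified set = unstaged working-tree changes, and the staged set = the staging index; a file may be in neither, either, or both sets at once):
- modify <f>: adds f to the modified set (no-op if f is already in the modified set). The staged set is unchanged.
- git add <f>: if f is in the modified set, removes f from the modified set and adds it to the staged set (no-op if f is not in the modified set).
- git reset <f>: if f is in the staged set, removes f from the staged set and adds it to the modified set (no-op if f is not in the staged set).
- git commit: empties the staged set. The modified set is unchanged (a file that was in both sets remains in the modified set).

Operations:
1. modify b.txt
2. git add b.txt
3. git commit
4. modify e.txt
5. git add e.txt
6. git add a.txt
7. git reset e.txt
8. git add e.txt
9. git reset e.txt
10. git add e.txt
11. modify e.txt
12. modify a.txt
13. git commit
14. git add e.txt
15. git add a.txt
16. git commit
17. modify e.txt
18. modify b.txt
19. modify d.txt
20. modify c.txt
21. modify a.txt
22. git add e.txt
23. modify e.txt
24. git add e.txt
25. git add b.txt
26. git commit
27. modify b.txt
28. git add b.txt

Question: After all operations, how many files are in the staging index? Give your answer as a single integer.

Answer: 1

Derivation:
After op 1 (modify b.txt): modified={b.txt} staged={none}
After op 2 (git add b.txt): modified={none} staged={b.txt}
After op 3 (git commit): modified={none} staged={none}
After op 4 (modify e.txt): modified={e.txt} staged={none}
After op 5 (git add e.txt): modified={none} staged={e.txt}
After op 6 (git add a.txt): modified={none} staged={e.txt}
After op 7 (git reset e.txt): modified={e.txt} staged={none}
After op 8 (git add e.txt): modified={none} staged={e.txt}
After op 9 (git reset e.txt): modified={e.txt} staged={none}
After op 10 (git add e.txt): modified={none} staged={e.txt}
After op 11 (modify e.txt): modified={e.txt} staged={e.txt}
After op 12 (modify a.txt): modified={a.txt, e.txt} staged={e.txt}
After op 13 (git commit): modified={a.txt, e.txt} staged={none}
After op 14 (git add e.txt): modified={a.txt} staged={e.txt}
After op 15 (git add a.txt): modified={none} staged={a.txt, e.txt}
After op 16 (git commit): modified={none} staged={none}
After op 17 (modify e.txt): modified={e.txt} staged={none}
After op 18 (modify b.txt): modified={b.txt, e.txt} staged={none}
After op 19 (modify d.txt): modified={b.txt, d.txt, e.txt} staged={none}
After op 20 (modify c.txt): modified={b.txt, c.txt, d.txt, e.txt} staged={none}
After op 21 (modify a.txt): modified={a.txt, b.txt, c.txt, d.txt, e.txt} staged={none}
After op 22 (git add e.txt): modified={a.txt, b.txt, c.txt, d.txt} staged={e.txt}
After op 23 (modify e.txt): modified={a.txt, b.txt, c.txt, d.txt, e.txt} staged={e.txt}
After op 24 (git add e.txt): modified={a.txt, b.txt, c.txt, d.txt} staged={e.txt}
After op 25 (git add b.txt): modified={a.txt, c.txt, d.txt} staged={b.txt, e.txt}
After op 26 (git commit): modified={a.txt, c.txt, d.txt} staged={none}
After op 27 (modify b.txt): modified={a.txt, b.txt, c.txt, d.txt} staged={none}
After op 28 (git add b.txt): modified={a.txt, c.txt, d.txt} staged={b.txt}
Final staged set: {b.txt} -> count=1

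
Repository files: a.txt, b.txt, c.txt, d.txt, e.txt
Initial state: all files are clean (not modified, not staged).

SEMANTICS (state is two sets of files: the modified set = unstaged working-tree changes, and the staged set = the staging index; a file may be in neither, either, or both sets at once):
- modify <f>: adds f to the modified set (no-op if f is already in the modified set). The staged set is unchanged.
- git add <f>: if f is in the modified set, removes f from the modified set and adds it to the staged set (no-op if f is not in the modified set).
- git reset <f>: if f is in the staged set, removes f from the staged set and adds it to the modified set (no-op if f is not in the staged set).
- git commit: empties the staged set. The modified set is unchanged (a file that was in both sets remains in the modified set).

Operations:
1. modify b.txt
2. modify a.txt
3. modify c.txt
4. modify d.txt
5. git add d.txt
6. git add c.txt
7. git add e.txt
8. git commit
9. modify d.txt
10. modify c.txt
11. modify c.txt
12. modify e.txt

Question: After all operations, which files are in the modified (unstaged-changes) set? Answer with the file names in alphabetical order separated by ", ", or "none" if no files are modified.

Answer: a.txt, b.txt, c.txt, d.txt, e.txt

Derivation:
After op 1 (modify b.txt): modified={b.txt} staged={none}
After op 2 (modify a.txt): modified={a.txt, b.txt} staged={none}
After op 3 (modify c.txt): modified={a.txt, b.txt, c.txt} staged={none}
After op 4 (modify d.txt): modified={a.txt, b.txt, c.txt, d.txt} staged={none}
After op 5 (git add d.txt): modified={a.txt, b.txt, c.txt} staged={d.txt}
After op 6 (git add c.txt): modified={a.txt, b.txt} staged={c.txt, d.txt}
After op 7 (git add e.txt): modified={a.txt, b.txt} staged={c.txt, d.txt}
After op 8 (git commit): modified={a.txt, b.txt} staged={none}
After op 9 (modify d.txt): modified={a.txt, b.txt, d.txt} staged={none}
After op 10 (modify c.txt): modified={a.txt, b.txt, c.txt, d.txt} staged={none}
After op 11 (modify c.txt): modified={a.txt, b.txt, c.txt, d.txt} staged={none}
After op 12 (modify e.txt): modified={a.txt, b.txt, c.txt, d.txt, e.txt} staged={none}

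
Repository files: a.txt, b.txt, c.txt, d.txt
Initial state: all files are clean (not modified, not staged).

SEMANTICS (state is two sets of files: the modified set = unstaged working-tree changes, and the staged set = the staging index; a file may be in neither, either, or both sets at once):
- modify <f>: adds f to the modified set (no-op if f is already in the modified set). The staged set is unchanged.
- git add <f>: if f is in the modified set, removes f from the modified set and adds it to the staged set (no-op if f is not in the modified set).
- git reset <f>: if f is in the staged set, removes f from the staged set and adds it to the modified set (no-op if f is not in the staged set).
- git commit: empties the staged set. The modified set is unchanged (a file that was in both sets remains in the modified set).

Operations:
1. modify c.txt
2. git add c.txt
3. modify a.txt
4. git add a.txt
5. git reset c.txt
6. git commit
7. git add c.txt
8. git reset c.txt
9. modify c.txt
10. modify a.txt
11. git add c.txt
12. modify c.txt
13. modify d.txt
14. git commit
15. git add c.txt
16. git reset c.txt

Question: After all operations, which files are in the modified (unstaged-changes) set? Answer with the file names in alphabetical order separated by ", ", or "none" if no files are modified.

Answer: a.txt, c.txt, d.txt

Derivation:
After op 1 (modify c.txt): modified={c.txt} staged={none}
After op 2 (git add c.txt): modified={none} staged={c.txt}
After op 3 (modify a.txt): modified={a.txt} staged={c.txt}
After op 4 (git add a.txt): modified={none} staged={a.txt, c.txt}
After op 5 (git reset c.txt): modified={c.txt} staged={a.txt}
After op 6 (git commit): modified={c.txt} staged={none}
After op 7 (git add c.txt): modified={none} staged={c.txt}
After op 8 (git reset c.txt): modified={c.txt} staged={none}
After op 9 (modify c.txt): modified={c.txt} staged={none}
After op 10 (modify a.txt): modified={a.txt, c.txt} staged={none}
After op 11 (git add c.txt): modified={a.txt} staged={c.txt}
After op 12 (modify c.txt): modified={a.txt, c.txt} staged={c.txt}
After op 13 (modify d.txt): modified={a.txt, c.txt, d.txt} staged={c.txt}
After op 14 (git commit): modified={a.txt, c.txt, d.txt} staged={none}
After op 15 (git add c.txt): modified={a.txt, d.txt} staged={c.txt}
After op 16 (git reset c.txt): modified={a.txt, c.txt, d.txt} staged={none}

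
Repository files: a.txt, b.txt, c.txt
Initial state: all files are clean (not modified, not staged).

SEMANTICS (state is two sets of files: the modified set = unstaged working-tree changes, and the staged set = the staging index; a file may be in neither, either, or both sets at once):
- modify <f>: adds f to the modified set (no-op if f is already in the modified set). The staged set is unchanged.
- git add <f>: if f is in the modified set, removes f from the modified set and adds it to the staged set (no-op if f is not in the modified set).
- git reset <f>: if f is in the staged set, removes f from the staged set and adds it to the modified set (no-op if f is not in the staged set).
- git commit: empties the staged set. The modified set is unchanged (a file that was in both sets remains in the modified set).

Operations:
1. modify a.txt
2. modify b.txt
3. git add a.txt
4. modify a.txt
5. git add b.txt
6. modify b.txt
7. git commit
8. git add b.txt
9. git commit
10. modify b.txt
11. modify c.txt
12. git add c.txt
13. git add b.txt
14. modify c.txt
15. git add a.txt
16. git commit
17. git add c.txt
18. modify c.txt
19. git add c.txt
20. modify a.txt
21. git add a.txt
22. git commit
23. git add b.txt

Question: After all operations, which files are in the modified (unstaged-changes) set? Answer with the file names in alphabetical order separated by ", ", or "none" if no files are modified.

After op 1 (modify a.txt): modified={a.txt} staged={none}
After op 2 (modify b.txt): modified={a.txt, b.txt} staged={none}
After op 3 (git add a.txt): modified={b.txt} staged={a.txt}
After op 4 (modify a.txt): modified={a.txt, b.txt} staged={a.txt}
After op 5 (git add b.txt): modified={a.txt} staged={a.txt, b.txt}
After op 6 (modify b.txt): modified={a.txt, b.txt} staged={a.txt, b.txt}
After op 7 (git commit): modified={a.txt, b.txt} staged={none}
After op 8 (git add b.txt): modified={a.txt} staged={b.txt}
After op 9 (git commit): modified={a.txt} staged={none}
After op 10 (modify b.txt): modified={a.txt, b.txt} staged={none}
After op 11 (modify c.txt): modified={a.txt, b.txt, c.txt} staged={none}
After op 12 (git add c.txt): modified={a.txt, b.txt} staged={c.txt}
After op 13 (git add b.txt): modified={a.txt} staged={b.txt, c.txt}
After op 14 (modify c.txt): modified={a.txt, c.txt} staged={b.txt, c.txt}
After op 15 (git add a.txt): modified={c.txt} staged={a.txt, b.txt, c.txt}
After op 16 (git commit): modified={c.txt} staged={none}
After op 17 (git add c.txt): modified={none} staged={c.txt}
After op 18 (modify c.txt): modified={c.txt} staged={c.txt}
After op 19 (git add c.txt): modified={none} staged={c.txt}
After op 20 (modify a.txt): modified={a.txt} staged={c.txt}
After op 21 (git add a.txt): modified={none} staged={a.txt, c.txt}
After op 22 (git commit): modified={none} staged={none}
After op 23 (git add b.txt): modified={none} staged={none}

Answer: none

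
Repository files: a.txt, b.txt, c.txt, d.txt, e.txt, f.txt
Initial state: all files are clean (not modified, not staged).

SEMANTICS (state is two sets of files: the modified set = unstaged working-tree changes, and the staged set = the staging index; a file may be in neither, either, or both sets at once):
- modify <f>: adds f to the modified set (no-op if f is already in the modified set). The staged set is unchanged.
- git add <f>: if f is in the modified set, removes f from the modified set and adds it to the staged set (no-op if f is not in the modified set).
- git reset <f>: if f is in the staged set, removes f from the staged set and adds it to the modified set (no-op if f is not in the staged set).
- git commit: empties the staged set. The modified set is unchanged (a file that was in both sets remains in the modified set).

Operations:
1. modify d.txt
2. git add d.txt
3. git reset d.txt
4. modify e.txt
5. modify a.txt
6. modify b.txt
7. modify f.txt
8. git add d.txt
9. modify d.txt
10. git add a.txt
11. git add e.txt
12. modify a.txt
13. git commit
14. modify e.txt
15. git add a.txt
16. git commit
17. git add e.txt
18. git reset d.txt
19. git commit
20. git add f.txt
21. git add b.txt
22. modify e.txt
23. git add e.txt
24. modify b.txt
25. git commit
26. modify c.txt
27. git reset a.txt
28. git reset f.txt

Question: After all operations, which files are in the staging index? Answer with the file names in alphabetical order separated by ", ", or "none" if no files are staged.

After op 1 (modify d.txt): modified={d.txt} staged={none}
After op 2 (git add d.txt): modified={none} staged={d.txt}
After op 3 (git reset d.txt): modified={d.txt} staged={none}
After op 4 (modify e.txt): modified={d.txt, e.txt} staged={none}
After op 5 (modify a.txt): modified={a.txt, d.txt, e.txt} staged={none}
After op 6 (modify b.txt): modified={a.txt, b.txt, d.txt, e.txt} staged={none}
After op 7 (modify f.txt): modified={a.txt, b.txt, d.txt, e.txt, f.txt} staged={none}
After op 8 (git add d.txt): modified={a.txt, b.txt, e.txt, f.txt} staged={d.txt}
After op 9 (modify d.txt): modified={a.txt, b.txt, d.txt, e.txt, f.txt} staged={d.txt}
After op 10 (git add a.txt): modified={b.txt, d.txt, e.txt, f.txt} staged={a.txt, d.txt}
After op 11 (git add e.txt): modified={b.txt, d.txt, f.txt} staged={a.txt, d.txt, e.txt}
After op 12 (modify a.txt): modified={a.txt, b.txt, d.txt, f.txt} staged={a.txt, d.txt, e.txt}
After op 13 (git commit): modified={a.txt, b.txt, d.txt, f.txt} staged={none}
After op 14 (modify e.txt): modified={a.txt, b.txt, d.txt, e.txt, f.txt} staged={none}
After op 15 (git add a.txt): modified={b.txt, d.txt, e.txt, f.txt} staged={a.txt}
After op 16 (git commit): modified={b.txt, d.txt, e.txt, f.txt} staged={none}
After op 17 (git add e.txt): modified={b.txt, d.txt, f.txt} staged={e.txt}
After op 18 (git reset d.txt): modified={b.txt, d.txt, f.txt} staged={e.txt}
After op 19 (git commit): modified={b.txt, d.txt, f.txt} staged={none}
After op 20 (git add f.txt): modified={b.txt, d.txt} staged={f.txt}
After op 21 (git add b.txt): modified={d.txt} staged={b.txt, f.txt}
After op 22 (modify e.txt): modified={d.txt, e.txt} staged={b.txt, f.txt}
After op 23 (git add e.txt): modified={d.txt} staged={b.txt, e.txt, f.txt}
After op 24 (modify b.txt): modified={b.txt, d.txt} staged={b.txt, e.txt, f.txt}
After op 25 (git commit): modified={b.txt, d.txt} staged={none}
After op 26 (modify c.txt): modified={b.txt, c.txt, d.txt} staged={none}
After op 27 (git reset a.txt): modified={b.txt, c.txt, d.txt} staged={none}
After op 28 (git reset f.txt): modified={b.txt, c.txt, d.txt} staged={none}

Answer: none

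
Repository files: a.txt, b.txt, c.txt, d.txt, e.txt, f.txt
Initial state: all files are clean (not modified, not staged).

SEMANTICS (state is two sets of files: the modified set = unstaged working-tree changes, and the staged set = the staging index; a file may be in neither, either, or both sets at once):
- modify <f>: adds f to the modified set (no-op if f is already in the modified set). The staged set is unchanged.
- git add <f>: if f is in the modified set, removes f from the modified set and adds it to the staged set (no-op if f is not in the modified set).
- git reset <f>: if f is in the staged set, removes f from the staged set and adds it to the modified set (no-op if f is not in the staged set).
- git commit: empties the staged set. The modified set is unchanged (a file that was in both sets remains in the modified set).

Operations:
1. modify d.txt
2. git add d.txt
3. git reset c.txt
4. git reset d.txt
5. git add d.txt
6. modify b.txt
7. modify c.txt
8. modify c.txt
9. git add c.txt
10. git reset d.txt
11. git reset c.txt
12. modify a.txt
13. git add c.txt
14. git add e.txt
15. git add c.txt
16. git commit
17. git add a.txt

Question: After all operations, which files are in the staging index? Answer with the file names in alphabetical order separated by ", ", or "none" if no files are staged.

After op 1 (modify d.txt): modified={d.txt} staged={none}
After op 2 (git add d.txt): modified={none} staged={d.txt}
After op 3 (git reset c.txt): modified={none} staged={d.txt}
After op 4 (git reset d.txt): modified={d.txt} staged={none}
After op 5 (git add d.txt): modified={none} staged={d.txt}
After op 6 (modify b.txt): modified={b.txt} staged={d.txt}
After op 7 (modify c.txt): modified={b.txt, c.txt} staged={d.txt}
After op 8 (modify c.txt): modified={b.txt, c.txt} staged={d.txt}
After op 9 (git add c.txt): modified={b.txt} staged={c.txt, d.txt}
After op 10 (git reset d.txt): modified={b.txt, d.txt} staged={c.txt}
After op 11 (git reset c.txt): modified={b.txt, c.txt, d.txt} staged={none}
After op 12 (modify a.txt): modified={a.txt, b.txt, c.txt, d.txt} staged={none}
After op 13 (git add c.txt): modified={a.txt, b.txt, d.txt} staged={c.txt}
After op 14 (git add e.txt): modified={a.txt, b.txt, d.txt} staged={c.txt}
After op 15 (git add c.txt): modified={a.txt, b.txt, d.txt} staged={c.txt}
After op 16 (git commit): modified={a.txt, b.txt, d.txt} staged={none}
After op 17 (git add a.txt): modified={b.txt, d.txt} staged={a.txt}

Answer: a.txt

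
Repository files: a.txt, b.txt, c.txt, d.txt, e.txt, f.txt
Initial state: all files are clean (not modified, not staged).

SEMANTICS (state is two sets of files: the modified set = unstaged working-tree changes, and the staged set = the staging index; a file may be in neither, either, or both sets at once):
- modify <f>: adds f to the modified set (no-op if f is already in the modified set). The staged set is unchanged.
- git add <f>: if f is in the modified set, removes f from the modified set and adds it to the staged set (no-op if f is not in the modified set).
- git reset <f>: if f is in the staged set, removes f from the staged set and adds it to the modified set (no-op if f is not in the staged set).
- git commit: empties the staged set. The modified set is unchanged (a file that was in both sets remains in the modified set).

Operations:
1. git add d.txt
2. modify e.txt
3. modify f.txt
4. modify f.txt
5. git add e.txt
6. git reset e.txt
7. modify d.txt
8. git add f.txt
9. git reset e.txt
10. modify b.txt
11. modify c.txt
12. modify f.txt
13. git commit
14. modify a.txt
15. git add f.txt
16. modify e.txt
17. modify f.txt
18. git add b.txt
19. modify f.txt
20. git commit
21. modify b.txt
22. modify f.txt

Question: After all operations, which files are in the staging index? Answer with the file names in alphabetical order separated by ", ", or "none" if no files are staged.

Answer: none

Derivation:
After op 1 (git add d.txt): modified={none} staged={none}
After op 2 (modify e.txt): modified={e.txt} staged={none}
After op 3 (modify f.txt): modified={e.txt, f.txt} staged={none}
After op 4 (modify f.txt): modified={e.txt, f.txt} staged={none}
After op 5 (git add e.txt): modified={f.txt} staged={e.txt}
After op 6 (git reset e.txt): modified={e.txt, f.txt} staged={none}
After op 7 (modify d.txt): modified={d.txt, e.txt, f.txt} staged={none}
After op 8 (git add f.txt): modified={d.txt, e.txt} staged={f.txt}
After op 9 (git reset e.txt): modified={d.txt, e.txt} staged={f.txt}
After op 10 (modify b.txt): modified={b.txt, d.txt, e.txt} staged={f.txt}
After op 11 (modify c.txt): modified={b.txt, c.txt, d.txt, e.txt} staged={f.txt}
After op 12 (modify f.txt): modified={b.txt, c.txt, d.txt, e.txt, f.txt} staged={f.txt}
After op 13 (git commit): modified={b.txt, c.txt, d.txt, e.txt, f.txt} staged={none}
After op 14 (modify a.txt): modified={a.txt, b.txt, c.txt, d.txt, e.txt, f.txt} staged={none}
After op 15 (git add f.txt): modified={a.txt, b.txt, c.txt, d.txt, e.txt} staged={f.txt}
After op 16 (modify e.txt): modified={a.txt, b.txt, c.txt, d.txt, e.txt} staged={f.txt}
After op 17 (modify f.txt): modified={a.txt, b.txt, c.txt, d.txt, e.txt, f.txt} staged={f.txt}
After op 18 (git add b.txt): modified={a.txt, c.txt, d.txt, e.txt, f.txt} staged={b.txt, f.txt}
After op 19 (modify f.txt): modified={a.txt, c.txt, d.txt, e.txt, f.txt} staged={b.txt, f.txt}
After op 20 (git commit): modified={a.txt, c.txt, d.txt, e.txt, f.txt} staged={none}
After op 21 (modify b.txt): modified={a.txt, b.txt, c.txt, d.txt, e.txt, f.txt} staged={none}
After op 22 (modify f.txt): modified={a.txt, b.txt, c.txt, d.txt, e.txt, f.txt} staged={none}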